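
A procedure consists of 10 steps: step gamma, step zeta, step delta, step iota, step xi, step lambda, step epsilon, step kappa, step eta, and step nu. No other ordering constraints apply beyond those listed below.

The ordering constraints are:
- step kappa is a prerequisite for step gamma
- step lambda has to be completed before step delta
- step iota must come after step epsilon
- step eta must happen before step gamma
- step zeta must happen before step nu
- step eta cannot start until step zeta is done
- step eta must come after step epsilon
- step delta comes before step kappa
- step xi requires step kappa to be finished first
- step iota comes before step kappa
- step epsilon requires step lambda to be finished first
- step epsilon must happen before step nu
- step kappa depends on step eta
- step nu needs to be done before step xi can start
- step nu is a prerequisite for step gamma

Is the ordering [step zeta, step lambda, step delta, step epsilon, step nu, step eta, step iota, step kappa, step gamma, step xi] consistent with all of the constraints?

Yes

Every stated constraint is respected: step delta sits at position 3, ahead of step kappa at position 8, and each of the other listed pairs likewise has the predecessor earlier in the sequence.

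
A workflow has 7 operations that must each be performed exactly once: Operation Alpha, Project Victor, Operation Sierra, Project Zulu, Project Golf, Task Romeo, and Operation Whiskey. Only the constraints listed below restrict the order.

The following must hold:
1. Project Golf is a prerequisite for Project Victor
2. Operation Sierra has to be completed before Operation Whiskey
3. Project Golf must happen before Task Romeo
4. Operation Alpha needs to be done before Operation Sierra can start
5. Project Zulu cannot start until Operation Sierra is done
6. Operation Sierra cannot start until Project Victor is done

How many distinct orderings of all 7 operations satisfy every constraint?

34

The operations with no prerequisites are Operation Alpha, Project Golf; any of them can be placed first.
Enumerating by repeatedly choosing an available operation (one whose prerequisites are all placed) gives 34 distinct complete orderings.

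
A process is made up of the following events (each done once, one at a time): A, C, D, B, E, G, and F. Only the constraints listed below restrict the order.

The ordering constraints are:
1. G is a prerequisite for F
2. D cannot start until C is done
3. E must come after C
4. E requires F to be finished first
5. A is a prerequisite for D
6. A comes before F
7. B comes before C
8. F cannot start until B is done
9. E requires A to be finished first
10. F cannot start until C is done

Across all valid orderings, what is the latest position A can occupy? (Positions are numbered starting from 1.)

The events that are forced after A, directly or by a chain of constraints, are D, E, F. That's 3 events.
With 3 mandatory successors out of 7 events total, the latest slot for A is 7−3 = 4, and it's reachable by doing all non-successors before A.

4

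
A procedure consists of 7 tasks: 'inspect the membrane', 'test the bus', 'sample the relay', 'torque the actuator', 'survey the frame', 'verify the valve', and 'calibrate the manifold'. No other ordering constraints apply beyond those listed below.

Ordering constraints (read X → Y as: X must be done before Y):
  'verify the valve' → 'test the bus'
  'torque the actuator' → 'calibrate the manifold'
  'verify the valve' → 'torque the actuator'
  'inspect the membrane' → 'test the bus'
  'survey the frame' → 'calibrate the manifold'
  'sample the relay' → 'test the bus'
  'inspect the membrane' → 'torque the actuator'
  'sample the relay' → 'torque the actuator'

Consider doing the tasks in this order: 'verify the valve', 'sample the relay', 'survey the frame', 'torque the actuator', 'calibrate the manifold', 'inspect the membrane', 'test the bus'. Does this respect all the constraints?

Here 'inspect the membrane' comes after 'torque the actuator'.
That contradicts the constraint that 'inspect the membrane' must precede 'torque the actuator'.

No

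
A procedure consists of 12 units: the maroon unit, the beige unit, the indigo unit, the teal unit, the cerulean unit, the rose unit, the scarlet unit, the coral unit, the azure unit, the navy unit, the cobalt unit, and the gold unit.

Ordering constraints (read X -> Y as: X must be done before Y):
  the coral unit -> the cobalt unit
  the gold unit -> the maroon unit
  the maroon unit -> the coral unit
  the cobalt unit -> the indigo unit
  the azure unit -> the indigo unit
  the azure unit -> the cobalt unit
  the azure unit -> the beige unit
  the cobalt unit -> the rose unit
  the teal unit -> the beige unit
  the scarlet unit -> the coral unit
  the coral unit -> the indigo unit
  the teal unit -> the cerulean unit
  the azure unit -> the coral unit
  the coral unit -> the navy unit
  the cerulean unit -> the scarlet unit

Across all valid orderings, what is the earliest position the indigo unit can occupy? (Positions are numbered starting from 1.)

9

Working backwards through the constraints from the indigo unit, its full set of required predecessors is the maroon unit, the teal unit, the cerulean unit, the scarlet unit, the coral unit, the azure unit, the cobalt unit, the gold unit — 8 of them.
So at minimum 8 units come before the indigo unit, putting the indigo unit no earlier than position 9. That position is achievable by scheduling exactly those predecessors first.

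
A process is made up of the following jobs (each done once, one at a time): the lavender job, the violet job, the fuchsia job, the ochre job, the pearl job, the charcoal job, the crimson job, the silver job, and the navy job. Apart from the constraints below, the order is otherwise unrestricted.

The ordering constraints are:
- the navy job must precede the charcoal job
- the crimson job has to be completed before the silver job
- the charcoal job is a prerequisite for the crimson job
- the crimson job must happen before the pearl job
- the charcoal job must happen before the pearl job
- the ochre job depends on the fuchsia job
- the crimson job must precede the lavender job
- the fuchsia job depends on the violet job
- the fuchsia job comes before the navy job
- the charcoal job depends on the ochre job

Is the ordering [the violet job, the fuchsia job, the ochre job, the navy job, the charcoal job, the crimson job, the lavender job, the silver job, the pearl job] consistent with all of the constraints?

Every stated constraint is respected: the charcoal job sits at position 5, ahead of the pearl job at position 9, and each of the other listed pairs likewise has the predecessor earlier in the sequence.

Yes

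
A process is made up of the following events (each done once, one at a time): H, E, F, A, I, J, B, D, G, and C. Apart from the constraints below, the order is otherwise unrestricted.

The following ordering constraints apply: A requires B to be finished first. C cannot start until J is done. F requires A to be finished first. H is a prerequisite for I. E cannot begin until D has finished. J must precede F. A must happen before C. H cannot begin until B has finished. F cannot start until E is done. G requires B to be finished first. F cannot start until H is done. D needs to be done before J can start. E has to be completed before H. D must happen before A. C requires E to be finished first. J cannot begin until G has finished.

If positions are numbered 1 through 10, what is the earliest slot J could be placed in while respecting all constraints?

Working backwards through the constraints from J, its full set of required predecessors is B, D, G — 3 of them.
With 3 mandatory predecessors, the earliest J can sit is position 3+1 = 4, and placing just those 3 first achieves it.

4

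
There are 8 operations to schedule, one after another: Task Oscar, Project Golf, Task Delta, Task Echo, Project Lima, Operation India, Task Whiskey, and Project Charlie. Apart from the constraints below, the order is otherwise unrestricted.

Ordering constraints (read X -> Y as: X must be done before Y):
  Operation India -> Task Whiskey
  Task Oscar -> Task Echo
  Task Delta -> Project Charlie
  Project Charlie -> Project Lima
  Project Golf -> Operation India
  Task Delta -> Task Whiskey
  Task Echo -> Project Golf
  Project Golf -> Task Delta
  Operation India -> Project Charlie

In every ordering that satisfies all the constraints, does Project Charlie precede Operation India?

No

There is a chain Operation India → Project Charlie, which puts Operation India before Project Charlie.
So Project Charlie does not have to come before Operation India — it cannot.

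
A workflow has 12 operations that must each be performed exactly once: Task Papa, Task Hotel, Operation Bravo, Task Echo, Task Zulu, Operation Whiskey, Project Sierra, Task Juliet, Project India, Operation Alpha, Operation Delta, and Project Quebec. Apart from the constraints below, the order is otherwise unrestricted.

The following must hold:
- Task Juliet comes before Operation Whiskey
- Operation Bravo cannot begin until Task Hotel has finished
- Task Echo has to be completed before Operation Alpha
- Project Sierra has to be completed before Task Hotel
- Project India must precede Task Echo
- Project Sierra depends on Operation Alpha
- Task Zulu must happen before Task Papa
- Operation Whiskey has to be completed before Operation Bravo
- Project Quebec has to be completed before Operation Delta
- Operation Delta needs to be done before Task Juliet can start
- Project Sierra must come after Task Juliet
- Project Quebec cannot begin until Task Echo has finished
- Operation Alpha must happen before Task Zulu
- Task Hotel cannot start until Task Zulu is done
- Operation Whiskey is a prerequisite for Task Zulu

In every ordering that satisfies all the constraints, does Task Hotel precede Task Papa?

No

No chain of constraints connects Task Hotel to Task Papa in either direction.
A valid ordering placing Task Papa before Task Hotel exists, so the answer is no.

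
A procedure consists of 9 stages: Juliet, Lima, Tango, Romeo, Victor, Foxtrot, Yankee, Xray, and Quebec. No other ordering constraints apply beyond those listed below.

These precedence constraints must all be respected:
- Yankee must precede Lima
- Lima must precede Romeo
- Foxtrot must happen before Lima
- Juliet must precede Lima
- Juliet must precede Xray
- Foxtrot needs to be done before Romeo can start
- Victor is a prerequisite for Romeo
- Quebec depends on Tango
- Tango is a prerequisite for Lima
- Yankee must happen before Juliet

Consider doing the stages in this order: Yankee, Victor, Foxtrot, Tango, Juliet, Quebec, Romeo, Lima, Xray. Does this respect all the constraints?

Here Lima comes after Romeo.
But one of the constraints requires Lima before Romeo, so this ordering violates it.

No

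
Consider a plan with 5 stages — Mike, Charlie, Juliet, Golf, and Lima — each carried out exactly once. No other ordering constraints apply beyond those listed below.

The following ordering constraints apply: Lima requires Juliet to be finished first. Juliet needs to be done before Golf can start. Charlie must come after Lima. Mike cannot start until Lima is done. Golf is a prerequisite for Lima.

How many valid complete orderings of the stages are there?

2

Only Juliet has no prerequisites, so it must go first.
Counting all ways to extend the partial order to a total order gives 2.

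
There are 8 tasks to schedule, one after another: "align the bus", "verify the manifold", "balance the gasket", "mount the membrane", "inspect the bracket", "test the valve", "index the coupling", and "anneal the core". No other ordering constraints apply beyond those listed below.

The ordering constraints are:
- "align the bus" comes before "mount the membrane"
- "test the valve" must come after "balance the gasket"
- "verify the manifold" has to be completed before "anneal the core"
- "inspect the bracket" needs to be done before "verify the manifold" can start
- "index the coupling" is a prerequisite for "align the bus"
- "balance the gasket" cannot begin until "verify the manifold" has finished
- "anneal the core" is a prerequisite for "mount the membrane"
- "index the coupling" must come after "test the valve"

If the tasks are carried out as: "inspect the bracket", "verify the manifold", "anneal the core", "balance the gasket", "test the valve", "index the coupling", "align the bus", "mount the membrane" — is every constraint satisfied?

Yes

Checking each listed constraint against this order: for instance, "anneal the core" is in position 3 and "mount the membrane" in position 8, so that constraint holds — and the remaining constraints check out the same way.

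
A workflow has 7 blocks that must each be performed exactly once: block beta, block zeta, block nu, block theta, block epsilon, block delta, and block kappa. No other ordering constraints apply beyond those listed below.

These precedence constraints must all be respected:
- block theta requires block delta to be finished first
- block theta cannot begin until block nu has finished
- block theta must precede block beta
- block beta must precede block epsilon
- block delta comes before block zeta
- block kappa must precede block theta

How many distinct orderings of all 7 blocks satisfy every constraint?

3 blocks have no prerequisites (block nu, block delta, block kappa), so any of them could come first.
Enumerating by repeatedly choosing an available block (one whose prerequisites are all placed) gives 30 distinct complete orderings.

30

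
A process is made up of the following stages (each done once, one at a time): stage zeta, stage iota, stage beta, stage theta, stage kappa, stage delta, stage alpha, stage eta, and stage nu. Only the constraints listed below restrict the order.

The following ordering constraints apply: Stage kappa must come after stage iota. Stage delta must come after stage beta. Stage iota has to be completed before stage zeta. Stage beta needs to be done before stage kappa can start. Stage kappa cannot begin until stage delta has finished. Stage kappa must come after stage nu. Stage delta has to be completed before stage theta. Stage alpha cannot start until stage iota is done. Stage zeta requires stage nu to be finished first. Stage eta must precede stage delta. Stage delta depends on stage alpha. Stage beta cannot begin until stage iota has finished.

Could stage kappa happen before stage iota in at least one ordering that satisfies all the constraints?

Following stage iota → stage kappa, stage iota must precede stage kappa in every valid ordering.
So no valid ordering can have stage kappa before stage iota.

No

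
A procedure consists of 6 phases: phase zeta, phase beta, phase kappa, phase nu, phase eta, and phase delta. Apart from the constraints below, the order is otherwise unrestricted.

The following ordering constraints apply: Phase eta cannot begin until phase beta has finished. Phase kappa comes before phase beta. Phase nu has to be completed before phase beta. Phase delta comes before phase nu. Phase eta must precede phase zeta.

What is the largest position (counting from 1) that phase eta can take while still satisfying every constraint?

Following the constraints forward from phase eta, its only required successor is phase zeta.
So at least 1 phase follows phase eta, putting phase eta no later than position 5. That position is achievable by scheduling everything else first.

5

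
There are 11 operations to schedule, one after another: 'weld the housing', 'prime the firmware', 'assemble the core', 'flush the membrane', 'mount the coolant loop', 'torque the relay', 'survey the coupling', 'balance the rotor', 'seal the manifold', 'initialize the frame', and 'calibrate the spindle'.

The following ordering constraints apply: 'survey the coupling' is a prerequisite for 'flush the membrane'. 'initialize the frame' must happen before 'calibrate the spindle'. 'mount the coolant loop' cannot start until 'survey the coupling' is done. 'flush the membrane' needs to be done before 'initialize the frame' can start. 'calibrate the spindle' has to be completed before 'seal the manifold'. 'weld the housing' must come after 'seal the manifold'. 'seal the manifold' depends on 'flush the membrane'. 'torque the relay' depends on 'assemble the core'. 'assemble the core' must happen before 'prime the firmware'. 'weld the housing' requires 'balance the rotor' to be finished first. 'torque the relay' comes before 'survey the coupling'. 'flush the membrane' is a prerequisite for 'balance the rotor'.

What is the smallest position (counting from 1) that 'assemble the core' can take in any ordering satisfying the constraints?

No constraint forces any other operation before 'assemble the core', so it can be placed first.

1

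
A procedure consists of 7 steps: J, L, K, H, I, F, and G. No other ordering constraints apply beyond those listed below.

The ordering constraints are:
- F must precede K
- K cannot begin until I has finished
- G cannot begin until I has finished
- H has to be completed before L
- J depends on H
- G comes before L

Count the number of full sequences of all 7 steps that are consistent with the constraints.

169

The steps with no prerequisites are H, I, F; any of them can be placed first.
Systematically extending each partial ordering one step at a time and counting, there are 169 complete orderings.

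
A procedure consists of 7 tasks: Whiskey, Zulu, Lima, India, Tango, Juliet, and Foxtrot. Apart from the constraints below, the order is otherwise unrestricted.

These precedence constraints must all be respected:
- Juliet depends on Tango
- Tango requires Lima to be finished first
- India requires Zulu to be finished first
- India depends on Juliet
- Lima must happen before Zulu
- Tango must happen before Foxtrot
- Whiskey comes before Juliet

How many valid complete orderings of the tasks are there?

The tasks with no prerequisites are Whiskey, Lima; any of them can be placed first.
Counting all ways to extend the partial order to a total order gives 44.

44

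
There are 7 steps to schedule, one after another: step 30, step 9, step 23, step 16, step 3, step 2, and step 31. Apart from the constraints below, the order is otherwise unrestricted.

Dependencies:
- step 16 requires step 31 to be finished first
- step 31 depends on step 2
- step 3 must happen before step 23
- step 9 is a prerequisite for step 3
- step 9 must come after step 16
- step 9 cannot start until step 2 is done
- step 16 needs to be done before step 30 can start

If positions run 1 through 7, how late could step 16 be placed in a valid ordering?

3

Every step that must follow step 16 has to come after it. Tracing all chains starting from step 16, those steps are: step 30, step 9, step 23, step 3 — 4 in total.
With 4 mandatory successors out of 7 steps total, the latest slot for step 16 is 7−4 = 3, and it's reachable by doing all non-successors before step 16.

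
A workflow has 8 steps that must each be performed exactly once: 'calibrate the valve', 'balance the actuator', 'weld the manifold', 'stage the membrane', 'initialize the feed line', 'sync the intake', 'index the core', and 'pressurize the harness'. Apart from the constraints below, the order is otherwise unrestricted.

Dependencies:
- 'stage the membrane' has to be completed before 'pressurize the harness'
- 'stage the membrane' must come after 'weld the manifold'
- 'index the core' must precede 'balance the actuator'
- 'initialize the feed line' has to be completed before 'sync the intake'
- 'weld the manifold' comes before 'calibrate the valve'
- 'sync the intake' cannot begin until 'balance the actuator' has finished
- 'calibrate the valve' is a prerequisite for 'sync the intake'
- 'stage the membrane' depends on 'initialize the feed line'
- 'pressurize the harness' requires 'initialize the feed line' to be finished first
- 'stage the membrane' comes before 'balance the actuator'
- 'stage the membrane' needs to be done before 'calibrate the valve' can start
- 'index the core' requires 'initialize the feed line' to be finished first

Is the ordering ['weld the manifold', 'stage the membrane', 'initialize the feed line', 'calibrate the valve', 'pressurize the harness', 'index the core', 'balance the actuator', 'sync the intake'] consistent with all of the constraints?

The sequence places 'stage the membrane' ahead of 'initialize the feed line'.
But one of the constraints requires 'initialize the feed line' before 'stage the membrane', so this ordering violates it.

No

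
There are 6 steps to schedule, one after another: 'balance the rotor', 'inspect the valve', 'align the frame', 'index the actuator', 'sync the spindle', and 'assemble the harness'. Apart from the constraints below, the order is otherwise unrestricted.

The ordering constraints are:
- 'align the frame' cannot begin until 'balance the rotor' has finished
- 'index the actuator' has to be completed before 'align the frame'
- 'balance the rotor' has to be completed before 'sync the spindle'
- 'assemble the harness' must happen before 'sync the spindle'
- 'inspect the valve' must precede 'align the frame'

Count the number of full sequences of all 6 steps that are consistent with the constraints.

70

4 steps have no prerequisites ('balance the rotor', 'inspect the valve', 'index the actuator', 'assemble the harness'), so any of them could come first.
Counting all ways to extend the partial order to a total order gives 70.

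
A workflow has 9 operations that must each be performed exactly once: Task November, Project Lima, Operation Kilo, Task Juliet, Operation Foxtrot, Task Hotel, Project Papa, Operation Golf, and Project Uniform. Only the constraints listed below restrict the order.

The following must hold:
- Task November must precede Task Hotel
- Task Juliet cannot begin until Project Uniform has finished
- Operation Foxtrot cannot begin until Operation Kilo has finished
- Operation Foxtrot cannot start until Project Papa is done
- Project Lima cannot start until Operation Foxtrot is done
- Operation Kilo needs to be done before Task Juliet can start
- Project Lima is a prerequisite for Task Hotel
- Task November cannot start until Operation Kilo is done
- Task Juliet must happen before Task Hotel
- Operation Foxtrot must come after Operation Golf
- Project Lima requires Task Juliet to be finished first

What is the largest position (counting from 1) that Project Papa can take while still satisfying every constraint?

The operations that are forced after Project Papa, directly or by a chain of constraints, are Project Lima, Operation Foxtrot, Task Hotel. That's 3 operations.
So at least 3 operations follow Project Papa, putting Project Papa no later than position 6. That position is achievable by scheduling everything else first.

6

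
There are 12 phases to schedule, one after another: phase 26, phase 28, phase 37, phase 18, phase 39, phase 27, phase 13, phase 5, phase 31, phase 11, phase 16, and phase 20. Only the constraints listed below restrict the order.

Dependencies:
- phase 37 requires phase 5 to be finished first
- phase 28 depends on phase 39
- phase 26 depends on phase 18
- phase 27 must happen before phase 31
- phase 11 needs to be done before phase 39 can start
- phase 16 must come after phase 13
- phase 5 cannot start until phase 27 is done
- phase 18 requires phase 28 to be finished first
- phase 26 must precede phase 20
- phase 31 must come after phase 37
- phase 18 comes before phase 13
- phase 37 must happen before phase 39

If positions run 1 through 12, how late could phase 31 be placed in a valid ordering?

Phase 31 has no required successors, so nothing stops it from going last (position 12).

12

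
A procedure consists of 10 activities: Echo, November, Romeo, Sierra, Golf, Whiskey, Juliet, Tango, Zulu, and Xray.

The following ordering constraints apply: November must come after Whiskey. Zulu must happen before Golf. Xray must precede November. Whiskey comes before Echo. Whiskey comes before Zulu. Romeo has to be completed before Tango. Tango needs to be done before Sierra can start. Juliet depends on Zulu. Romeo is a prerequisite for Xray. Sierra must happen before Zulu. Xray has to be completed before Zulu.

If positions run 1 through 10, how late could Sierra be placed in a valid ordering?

7

The activities that are forced after Sierra, directly or by a chain of constraints, are Golf, Juliet, Zulu. That's 3 activities.
With 3 mandatory successors out of 10 activities total, the latest slot for Sierra is 10−3 = 7, and it's reachable by doing all non-successors before Sierra.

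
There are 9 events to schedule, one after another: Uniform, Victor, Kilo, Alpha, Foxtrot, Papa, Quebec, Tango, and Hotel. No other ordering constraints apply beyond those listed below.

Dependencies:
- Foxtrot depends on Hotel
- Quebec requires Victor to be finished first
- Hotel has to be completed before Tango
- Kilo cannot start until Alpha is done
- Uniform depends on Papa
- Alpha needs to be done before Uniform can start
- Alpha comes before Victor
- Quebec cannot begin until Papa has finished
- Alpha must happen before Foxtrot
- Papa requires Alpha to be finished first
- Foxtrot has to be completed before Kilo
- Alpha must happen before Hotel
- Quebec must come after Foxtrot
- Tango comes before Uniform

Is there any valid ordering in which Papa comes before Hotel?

Yes

Nothing in the constraints forces Hotel before Papa — there is no chain from Hotel to Papa.
So a valid ordering placing Papa earlier than Hotel exists.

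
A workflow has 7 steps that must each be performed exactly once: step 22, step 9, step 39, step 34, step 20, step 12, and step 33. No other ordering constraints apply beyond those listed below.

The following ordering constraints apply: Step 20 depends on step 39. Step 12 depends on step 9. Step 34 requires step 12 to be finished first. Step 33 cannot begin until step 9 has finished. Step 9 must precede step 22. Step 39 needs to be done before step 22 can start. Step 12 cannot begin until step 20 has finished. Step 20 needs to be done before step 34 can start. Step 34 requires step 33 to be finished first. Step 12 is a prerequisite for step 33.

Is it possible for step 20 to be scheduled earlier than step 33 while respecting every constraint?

The constraints force step 20 before step 33, so yes — every valid ordering has step 20 earlier.

Yes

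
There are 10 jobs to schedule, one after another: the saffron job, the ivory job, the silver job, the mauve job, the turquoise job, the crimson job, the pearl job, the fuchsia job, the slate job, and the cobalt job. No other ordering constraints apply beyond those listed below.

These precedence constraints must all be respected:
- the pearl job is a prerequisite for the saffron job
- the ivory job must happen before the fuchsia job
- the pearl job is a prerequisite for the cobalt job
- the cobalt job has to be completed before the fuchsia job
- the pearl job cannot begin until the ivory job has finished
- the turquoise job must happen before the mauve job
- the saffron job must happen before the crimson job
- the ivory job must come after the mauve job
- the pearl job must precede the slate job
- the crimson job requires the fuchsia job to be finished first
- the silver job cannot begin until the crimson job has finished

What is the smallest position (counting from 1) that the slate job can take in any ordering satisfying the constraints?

5

The jobs that are forced before the slate job, directly or transitively, are the ivory job, the mauve job, the turquoise job, the pearl job. That's 4 jobs.
With 4 mandatory predecessors, the earliest the slate job can sit is position 4+1 = 5, and placing just those 4 first achieves it.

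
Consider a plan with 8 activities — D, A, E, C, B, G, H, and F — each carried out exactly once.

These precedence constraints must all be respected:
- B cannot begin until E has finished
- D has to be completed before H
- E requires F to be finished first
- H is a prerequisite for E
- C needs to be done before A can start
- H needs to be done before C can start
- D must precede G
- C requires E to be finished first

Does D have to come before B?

Following the dependencies: D → H → E → B.
That forces D before B in every valid schedule.

Yes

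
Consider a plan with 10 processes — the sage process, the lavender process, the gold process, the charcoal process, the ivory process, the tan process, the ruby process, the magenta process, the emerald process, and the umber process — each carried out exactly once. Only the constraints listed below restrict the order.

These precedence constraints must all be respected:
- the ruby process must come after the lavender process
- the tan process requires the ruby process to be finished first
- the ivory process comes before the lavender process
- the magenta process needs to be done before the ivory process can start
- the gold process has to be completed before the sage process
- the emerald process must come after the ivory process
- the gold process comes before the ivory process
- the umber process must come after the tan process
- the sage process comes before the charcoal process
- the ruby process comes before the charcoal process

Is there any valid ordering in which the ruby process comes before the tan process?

The ruby process is actually forced before the tan process by the constraints, so certainly some valid ordering has the ruby process first.

Yes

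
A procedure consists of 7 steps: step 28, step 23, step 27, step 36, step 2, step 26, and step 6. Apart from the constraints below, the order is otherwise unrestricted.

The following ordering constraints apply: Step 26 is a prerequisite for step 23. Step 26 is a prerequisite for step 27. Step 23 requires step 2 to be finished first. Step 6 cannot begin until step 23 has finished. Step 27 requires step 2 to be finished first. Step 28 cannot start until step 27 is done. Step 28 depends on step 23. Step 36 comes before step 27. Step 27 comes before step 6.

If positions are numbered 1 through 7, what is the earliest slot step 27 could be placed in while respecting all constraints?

Every step that must precede step 27 has to come before it. Tracing all chains that end at step 27, those steps are: step 36, step 2, step 26 — 3 in total.
So at minimum 3 steps come before step 27, putting step 27 no earlier than position 4. That position is achievable by scheduling exactly those predecessors first.

4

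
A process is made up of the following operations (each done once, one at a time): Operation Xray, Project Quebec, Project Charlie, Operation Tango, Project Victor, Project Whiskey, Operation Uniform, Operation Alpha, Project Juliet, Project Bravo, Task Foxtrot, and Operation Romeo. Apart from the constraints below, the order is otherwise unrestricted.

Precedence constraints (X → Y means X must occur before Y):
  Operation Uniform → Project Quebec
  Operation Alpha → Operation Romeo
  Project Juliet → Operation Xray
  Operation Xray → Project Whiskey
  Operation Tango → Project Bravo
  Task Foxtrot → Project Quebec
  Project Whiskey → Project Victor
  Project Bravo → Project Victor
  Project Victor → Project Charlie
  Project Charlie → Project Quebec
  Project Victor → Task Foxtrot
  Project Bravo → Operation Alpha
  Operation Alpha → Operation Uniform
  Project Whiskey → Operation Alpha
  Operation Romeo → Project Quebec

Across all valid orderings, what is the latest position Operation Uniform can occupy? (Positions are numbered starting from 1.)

Following the constraints forward from Operation Uniform, its only required successor is Project Quebec.
With 1 mandatory successor out of 12 operations total, the latest slot for Operation Uniform is 12−1 = 11, and it's reachable by doing all non-successors before Operation Uniform.

11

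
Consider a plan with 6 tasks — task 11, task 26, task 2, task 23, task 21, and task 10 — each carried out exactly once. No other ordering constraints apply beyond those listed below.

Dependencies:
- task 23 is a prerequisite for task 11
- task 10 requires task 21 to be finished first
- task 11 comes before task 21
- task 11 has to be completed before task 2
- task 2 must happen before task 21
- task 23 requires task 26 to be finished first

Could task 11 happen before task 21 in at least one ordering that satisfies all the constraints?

The constraints force task 11 before task 21, so yes — every valid ordering has task 11 earlier.

Yes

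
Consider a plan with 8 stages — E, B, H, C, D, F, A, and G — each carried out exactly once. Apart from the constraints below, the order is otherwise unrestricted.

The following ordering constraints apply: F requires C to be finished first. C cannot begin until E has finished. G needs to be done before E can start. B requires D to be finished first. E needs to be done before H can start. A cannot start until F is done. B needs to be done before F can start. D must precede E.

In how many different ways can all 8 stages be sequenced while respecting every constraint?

2 stages have no prerequisites (D, G), so any of them could come first.
Counting all ways to extend the partial order to a total order gives 32.

32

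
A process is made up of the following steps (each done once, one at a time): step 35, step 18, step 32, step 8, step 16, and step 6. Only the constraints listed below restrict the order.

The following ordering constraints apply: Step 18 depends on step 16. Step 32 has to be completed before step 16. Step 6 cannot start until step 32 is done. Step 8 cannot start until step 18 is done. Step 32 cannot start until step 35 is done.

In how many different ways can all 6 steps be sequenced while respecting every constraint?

Step 35 is the only step with nothing required before it, so every ordering starts there.
Counting all ways to extend the partial order to a total order gives 4.

4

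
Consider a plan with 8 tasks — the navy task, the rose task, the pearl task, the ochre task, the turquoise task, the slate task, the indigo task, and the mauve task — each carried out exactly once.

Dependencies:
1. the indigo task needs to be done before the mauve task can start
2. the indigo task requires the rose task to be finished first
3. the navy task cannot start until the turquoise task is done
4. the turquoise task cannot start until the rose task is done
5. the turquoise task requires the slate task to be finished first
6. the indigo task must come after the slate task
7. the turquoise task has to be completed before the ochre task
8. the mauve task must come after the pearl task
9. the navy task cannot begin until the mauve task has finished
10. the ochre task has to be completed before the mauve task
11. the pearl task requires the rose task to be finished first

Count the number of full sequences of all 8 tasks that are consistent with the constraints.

27

2 tasks have no prerequisites (the rose task, the slate task), so any of them could come first.
Enumerating by repeatedly choosing an available task (one whose prerequisites are all placed) gives 27 distinct complete orderings.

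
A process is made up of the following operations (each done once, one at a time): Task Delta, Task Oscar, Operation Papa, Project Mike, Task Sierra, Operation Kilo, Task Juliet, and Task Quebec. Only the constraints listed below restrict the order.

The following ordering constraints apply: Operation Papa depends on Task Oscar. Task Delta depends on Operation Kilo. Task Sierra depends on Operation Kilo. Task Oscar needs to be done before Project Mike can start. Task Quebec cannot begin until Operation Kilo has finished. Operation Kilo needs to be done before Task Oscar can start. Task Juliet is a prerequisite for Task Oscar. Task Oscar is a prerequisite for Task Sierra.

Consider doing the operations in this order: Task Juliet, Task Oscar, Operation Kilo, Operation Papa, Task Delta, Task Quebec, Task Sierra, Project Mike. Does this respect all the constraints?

Here Operation Kilo comes after Task Oscar.
Since Operation Kilo is required before Task Oscar, the ordering is invalid.

No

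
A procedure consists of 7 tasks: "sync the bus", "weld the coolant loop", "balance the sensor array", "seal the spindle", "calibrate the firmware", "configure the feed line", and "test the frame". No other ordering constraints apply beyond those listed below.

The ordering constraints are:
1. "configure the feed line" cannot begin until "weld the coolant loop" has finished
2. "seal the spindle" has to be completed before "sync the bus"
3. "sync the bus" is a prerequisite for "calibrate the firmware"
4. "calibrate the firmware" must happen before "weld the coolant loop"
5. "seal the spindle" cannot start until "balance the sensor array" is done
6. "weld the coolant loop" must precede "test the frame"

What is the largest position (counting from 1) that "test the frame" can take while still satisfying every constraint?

Nothing depends on "test the frame", so it can be the final task, position 7.

7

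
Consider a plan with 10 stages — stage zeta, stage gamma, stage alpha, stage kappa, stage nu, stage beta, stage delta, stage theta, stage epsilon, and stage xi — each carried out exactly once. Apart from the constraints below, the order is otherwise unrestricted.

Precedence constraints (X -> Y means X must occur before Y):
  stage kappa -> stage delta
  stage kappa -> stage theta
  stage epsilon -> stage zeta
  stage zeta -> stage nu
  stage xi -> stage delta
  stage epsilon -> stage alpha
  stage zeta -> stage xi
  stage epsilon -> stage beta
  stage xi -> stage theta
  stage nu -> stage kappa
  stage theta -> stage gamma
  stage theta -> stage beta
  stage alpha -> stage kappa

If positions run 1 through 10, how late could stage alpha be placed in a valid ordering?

Every stage that must follow stage alpha has to come after it. Tracing all chains starting from stage alpha, those stages are: stage gamma, stage kappa, stage beta, stage delta, stage theta — 5 in total.
With 5 mandatory successors out of 10 stages total, the latest slot for stage alpha is 10−5 = 5, and it's reachable by doing all non-successors before stage alpha.

5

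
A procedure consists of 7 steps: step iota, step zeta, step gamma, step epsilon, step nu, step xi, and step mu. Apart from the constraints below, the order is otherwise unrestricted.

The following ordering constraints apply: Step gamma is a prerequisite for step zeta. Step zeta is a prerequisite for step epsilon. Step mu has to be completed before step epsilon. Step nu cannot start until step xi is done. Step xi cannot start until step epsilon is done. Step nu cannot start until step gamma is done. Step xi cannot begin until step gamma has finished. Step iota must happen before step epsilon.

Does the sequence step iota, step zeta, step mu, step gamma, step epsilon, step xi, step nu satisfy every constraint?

Here step gamma comes after step zeta.
That contradicts the constraint that step gamma must precede step zeta.

No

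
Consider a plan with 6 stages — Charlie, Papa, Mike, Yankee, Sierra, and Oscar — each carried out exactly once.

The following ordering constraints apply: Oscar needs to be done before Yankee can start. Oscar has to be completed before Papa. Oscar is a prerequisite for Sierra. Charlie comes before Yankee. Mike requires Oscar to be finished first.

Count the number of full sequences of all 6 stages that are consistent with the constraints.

2 stages have no prerequisites (Charlie, Oscar), so any of them could come first.
Enumerating by repeatedly choosing an available stage (one whose prerequisites are all placed) gives 84 distinct complete orderings.

84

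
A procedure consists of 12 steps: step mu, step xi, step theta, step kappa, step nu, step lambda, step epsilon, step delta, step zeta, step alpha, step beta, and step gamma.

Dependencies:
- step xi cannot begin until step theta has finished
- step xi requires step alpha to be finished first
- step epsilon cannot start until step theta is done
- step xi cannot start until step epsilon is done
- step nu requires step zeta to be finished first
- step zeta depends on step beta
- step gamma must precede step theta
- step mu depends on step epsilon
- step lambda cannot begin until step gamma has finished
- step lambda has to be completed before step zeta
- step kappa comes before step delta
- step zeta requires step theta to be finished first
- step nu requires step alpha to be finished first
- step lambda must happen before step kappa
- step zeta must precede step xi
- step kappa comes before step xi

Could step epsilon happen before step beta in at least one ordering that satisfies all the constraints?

Yes

The constraints leave step epsilon and step beta unordered relative to each other; nothing requires step beta earlier.
So a valid ordering placing step epsilon earlier than step beta exists.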